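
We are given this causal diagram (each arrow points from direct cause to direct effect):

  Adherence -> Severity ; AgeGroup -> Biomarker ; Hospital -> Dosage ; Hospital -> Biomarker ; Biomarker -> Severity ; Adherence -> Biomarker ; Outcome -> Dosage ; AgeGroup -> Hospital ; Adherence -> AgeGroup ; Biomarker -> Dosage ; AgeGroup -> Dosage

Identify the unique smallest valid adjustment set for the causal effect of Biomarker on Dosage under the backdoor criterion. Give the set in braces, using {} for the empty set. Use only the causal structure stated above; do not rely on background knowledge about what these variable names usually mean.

{AgeGroup, Hospital}

Variables eligible for adjustment (non-descendants of Biomarker, excluding Biomarker and Dosage): {Adherence, AgeGroup, Hospital, Outcome}.
Backdoor paths from Biomarker to Dosage:
  P1: Biomarker <- Adherence -> AgeGroup -> Hospital -> Dosage
  P2: Biomarker <- Adherence -> AgeGroup -> Dosage
  P3: Biomarker <- AgeGroup -> Hospital -> Dosage
  P4: Biomarker <- AgeGroup -> Dosage
  P5: Biomarker <- Hospital <- AgeGroup -> Dosage
  P6: Biomarker <- Hospital -> Dosage
The empty set is not sufficient: P1 (Biomarker <- Adherence -> AgeGroup -> Hospital -> Dosage) has no collider blocking it and no conditioned non-collider, so it is open.
Try {AgeGroup, Hospital}:
  P1: blocked at chain node AgeGroup ∈ conditioning set.
  P2: blocked at chain node AgeGroup ∈ conditioning set.
  P3: blocked at fork node AgeGroup ∈ conditioning set.
  P4: blocked at fork node AgeGroup ∈ conditioning set.
  P5: blocked at chain node Hospital ∈ conditioning set.
  P6: blocked at fork node Hospital ∈ conditioning set.
{AgeGroup, Hospital} contains no descendant of Biomarker and blocks every backdoor path.
Every element of {AgeGroup, Hospital} is needed (dropping AgeGroup leaves P2 open; dropping Hospital leaves P6 open), so no proper subset is valid.
Among all size-2 subsets of the eligible variables, only {AgeGroup, Hospital} blocks every backdoor path, so it is the unique smallest valid adjustment set.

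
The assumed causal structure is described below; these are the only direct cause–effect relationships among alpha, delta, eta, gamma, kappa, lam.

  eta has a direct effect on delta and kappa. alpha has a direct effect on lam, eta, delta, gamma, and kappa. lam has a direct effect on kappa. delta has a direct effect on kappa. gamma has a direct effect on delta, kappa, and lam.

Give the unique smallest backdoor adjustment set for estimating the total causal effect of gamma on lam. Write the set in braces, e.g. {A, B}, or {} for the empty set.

Variables eligible for adjustment (non-descendants of gamma, excluding gamma and lam): {alpha, eta}.
Backdoor paths from gamma to lam:
  P1: gamma <- alpha -> lam
  P2: gamma <- alpha -> eta -> delta -> kappa <- lam
  P3: gamma <- alpha -> eta -> kappa <- lam
  P4: gamma <- alpha -> delta <- eta -> kappa <- lam
  P5: gamma <- alpha -> delta -> kappa <- lam
  P6: gamma <- alpha -> kappa <- lam
The empty set is not sufficient: P1 (gamma <- alpha -> lam) has no collider blocking it and no conditioned non-collider, so it is open.
Try {alpha}:
  P1: blocked at fork node alpha ∈ conditioning set.
  P2: blocked at fork node alpha ∈ conditioning set.
  P3: blocked at fork node alpha ∈ conditioning set.
  P4: blocked at fork node alpha ∈ conditioning set.
  P5: blocked at fork node alpha ∈ conditioning set.
  P6: blocked at fork node alpha ∈ conditioning set.
{alpha} contains no descendant of gamma and blocks every backdoor path.
No other singleton works — e.g. {eta} leaves P1 open — so {alpha} is the unique smallest valid adjustment set.

{alpha}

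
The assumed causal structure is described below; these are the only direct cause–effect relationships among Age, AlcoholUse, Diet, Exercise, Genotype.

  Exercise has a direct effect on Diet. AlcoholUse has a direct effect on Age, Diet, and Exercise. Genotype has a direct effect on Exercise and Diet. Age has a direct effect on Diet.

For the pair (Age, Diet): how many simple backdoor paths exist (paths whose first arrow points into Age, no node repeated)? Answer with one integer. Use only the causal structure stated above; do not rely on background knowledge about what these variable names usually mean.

A backdoor path from Age to Diet is any simple undirected path whose first edge points into Age (i.e. leaves Age via a parent).
Parents of Age: {AlcoholUse}.
Enumerating:
  P1: Age <- AlcoholUse -> Exercise <- Genotype -> Diet
  P2: Age <- AlcoholUse -> Exercise -> Diet
  P3: Age <- AlcoholUse -> Diet
That exhausts the simple backdoor paths. Count: 3.

3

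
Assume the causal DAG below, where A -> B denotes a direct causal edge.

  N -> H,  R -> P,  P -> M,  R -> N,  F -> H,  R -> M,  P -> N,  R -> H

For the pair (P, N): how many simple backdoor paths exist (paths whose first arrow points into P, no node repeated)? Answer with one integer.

2

A backdoor path from P to N is any simple undirected path whose first edge points into P (i.e. leaves P via a parent).
Parents of P: {R}.
Enumerating:
  P1: P <- R -> N
  P2: P <- R -> H <- N
That exhausts the simple backdoor paths. Count: 2.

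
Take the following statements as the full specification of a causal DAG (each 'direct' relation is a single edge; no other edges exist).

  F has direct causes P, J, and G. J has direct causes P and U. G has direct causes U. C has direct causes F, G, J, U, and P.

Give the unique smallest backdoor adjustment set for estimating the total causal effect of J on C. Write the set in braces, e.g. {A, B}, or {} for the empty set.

{P, U}

Variables eligible for adjustment (non-descendants of J, excluding J and C): {G, P, U}.
Backdoor paths from J to C:
  P1: J <- U -> G -> F <- P -> C
  P2: J <- U -> G -> F -> C
  P3: J <- U -> G -> C
  P4: J <- U -> C
  P5: J <- P -> F <- G <- U -> C
  P6: J <- P -> F <- G -> C
  P7: J <- P -> F -> C
  P8: J <- P -> C
The empty set is not sufficient: P2 (J <- U -> G -> F -> C) has no collider blocking it and no conditioned non-collider, so it is open.
Try {P, U}:
  P1: blocked at fork node U ∈ conditioning set.
  P2: blocked at fork node U ∈ conditioning set.
  P3: blocked at fork node U ∈ conditioning set.
  P4: blocked at fork node U ∈ conditioning set.
  P5: blocked at fork node P ∈ conditioning set.
  P6: blocked at fork node P ∈ conditioning set.
  P7: blocked at fork node P ∈ conditioning set.
  P8: blocked at fork node P ∈ conditioning set.
{P, U} contains no descendant of J and blocks every backdoor path.
Every element of {P, U} is needed (dropping P leaves P7 open; dropping U leaves P2 open), so no proper subset is valid.
Among all size-2 subsets of the eligible variables, only {P, U} blocks every backdoor path, so it is the unique smallest valid adjustment set.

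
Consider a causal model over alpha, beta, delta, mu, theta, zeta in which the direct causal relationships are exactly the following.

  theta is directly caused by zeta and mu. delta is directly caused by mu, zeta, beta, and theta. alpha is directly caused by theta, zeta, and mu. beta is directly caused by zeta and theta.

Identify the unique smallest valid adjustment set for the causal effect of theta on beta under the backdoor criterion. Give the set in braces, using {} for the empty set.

{zeta}

Variables eligible for adjustment (non-descendants of theta, excluding theta and beta): {mu, zeta}.
Backdoor paths from theta to beta:
  P1: theta <- zeta -> alpha <- mu -> delta <- beta
  P2: theta <- zeta -> beta
  P3: theta <- zeta -> delta <- beta
  P4: theta <- mu -> alpha <- zeta -> beta
  P5: theta <- mu -> alpha <- zeta -> delta <- beta
  P6: theta <- mu -> delta <- zeta -> beta
  P7: theta <- mu -> delta <- beta
The empty set is not sufficient: P2 (theta <- zeta -> beta) has no collider blocking it and no conditioned non-collider, so it is open.
Try {zeta}:
  P1: blocked at fork node zeta ∈ conditioning set.
  P2: blocked at fork node zeta ∈ conditioning set.
  P3: blocked at fork node zeta ∈ conditioning set.
  P4: blocked at collider alpha (neither it nor any descendant is in the conditioning set).
  P5: blocked at collider alpha (neither it nor any descendant is in the conditioning set).
  P6: blocked at collider delta (neither it nor any descendant is in the conditioning set).
  P7: blocked at collider delta (neither it nor any descendant is in the conditioning set).
{zeta} contains no descendant of theta and blocks every backdoor path.
No other singleton works — e.g. {mu} leaves P2 open — so {zeta} is the unique smallest valid adjustment set.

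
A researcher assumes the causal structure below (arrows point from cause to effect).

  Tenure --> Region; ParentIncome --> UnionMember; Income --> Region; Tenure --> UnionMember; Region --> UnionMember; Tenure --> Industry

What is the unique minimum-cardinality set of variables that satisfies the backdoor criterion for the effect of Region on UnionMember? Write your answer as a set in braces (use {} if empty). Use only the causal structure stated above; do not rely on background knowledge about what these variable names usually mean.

Variables eligible for adjustment (non-descendants of Region, excluding Region and UnionMember): {Income, Industry, ParentIncome, Tenure}.
Backdoor paths from Region to UnionMember:
  P1: Region <- Tenure -> UnionMember
The empty set is not sufficient: P1 (Region <- Tenure -> UnionMember) has no collider blocking it and no conditioned non-collider, so it is open.
Try {Tenure}:
  P1: blocked at fork node Tenure ∈ conditioning set.
{Tenure} contains no descendant of Region and blocks every backdoor path.
No other singleton works — e.g. {Income} leaves P1 open — so {Tenure} is the unique smallest valid adjustment set.

{Tenure}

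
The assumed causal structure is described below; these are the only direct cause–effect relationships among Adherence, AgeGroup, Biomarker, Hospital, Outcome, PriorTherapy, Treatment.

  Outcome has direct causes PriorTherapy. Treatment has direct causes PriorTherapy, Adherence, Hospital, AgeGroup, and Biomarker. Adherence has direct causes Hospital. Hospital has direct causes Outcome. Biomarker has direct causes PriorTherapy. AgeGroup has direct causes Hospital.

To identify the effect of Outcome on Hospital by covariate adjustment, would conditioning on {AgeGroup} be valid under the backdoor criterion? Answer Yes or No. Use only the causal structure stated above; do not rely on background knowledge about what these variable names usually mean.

Backdoor paths from Outcome to Hospital (paths whose first edge points into Outcome):
  P1: Outcome <- PriorTherapy -> Biomarker -> Treatment <- Hospital
  P2: Outcome <- PriorTherapy -> Biomarker -> Treatment <- Adherence <- Hospital
  P3: Outcome <- PriorTherapy -> Biomarker -> Treatment <- AgeGroup <- Hospital
  P4: Outcome <- PriorTherapy -> Treatment <- Hospital
  P5: Outcome <- PriorTherapy -> Treatment <- Adherence <- Hospital
  P6: Outcome <- PriorTherapy -> Treatment <- AgeGroup <- Hospital
Condition 1 (no descendant of Outcome in the set): FAILS — AgeGroup is a descendant of Outcome.
Condition 2 (every backdoor path blocked by {AgeGroup}):
  P1: blocked at collider Treatment (neither it nor any descendant is in the conditioning set).
  P2: blocked at collider Treatment (neither it nor any descendant is in the conditioning set).
  P3: blocked at collider Treatment (neither it nor any descendant is in the conditioning set).
  P4: blocked at collider Treatment (neither it nor any descendant is in the conditioning set).
  P5: blocked at collider Treatment (neither it nor any descendant is in the conditioning set).
  P6: blocked at collider Treatment (neither it nor any descendant is in the conditioning set).
{AgeGroup} does not satisfy the backdoor criterion.

No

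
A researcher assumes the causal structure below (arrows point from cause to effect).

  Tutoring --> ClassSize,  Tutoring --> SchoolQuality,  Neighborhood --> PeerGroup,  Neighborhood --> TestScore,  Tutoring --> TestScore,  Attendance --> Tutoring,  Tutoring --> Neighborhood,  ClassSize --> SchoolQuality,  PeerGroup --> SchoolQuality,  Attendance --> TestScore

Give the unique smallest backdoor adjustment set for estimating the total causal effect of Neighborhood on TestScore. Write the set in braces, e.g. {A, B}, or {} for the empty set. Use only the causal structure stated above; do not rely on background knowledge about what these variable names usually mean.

Variables eligible for adjustment (non-descendants of Neighborhood, excluding Neighborhood and TestScore): {Attendance, ClassSize, Tutoring}.
Backdoor paths from Neighborhood to TestScore:
  P1: Neighborhood <- Tutoring <- Attendance -> TestScore
  P2: Neighborhood <- Tutoring -> TestScore
The empty set is not sufficient: P1 (Neighborhood <- Tutoring <- Attendance -> TestScore) has no collider blocking it and no conditioned non-collider, so it is open.
Try {Tutoring}:
  P1: blocked at chain node Tutoring ∈ conditioning set.
  P2: blocked at fork node Tutoring ∈ conditioning set.
{Tutoring} contains no descendant of Neighborhood and blocks every backdoor path.
No other singleton works — e.g. {Attendance} leaves P2 open — so {Tutoring} is the unique smallest valid adjustment set.

{Tutoring}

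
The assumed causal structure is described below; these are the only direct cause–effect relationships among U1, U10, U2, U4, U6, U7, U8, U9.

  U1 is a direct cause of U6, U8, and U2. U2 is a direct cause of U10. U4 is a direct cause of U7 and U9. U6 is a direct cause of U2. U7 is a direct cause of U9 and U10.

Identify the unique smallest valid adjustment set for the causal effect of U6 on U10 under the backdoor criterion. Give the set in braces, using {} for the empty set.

{U1}

Variables eligible for adjustment (non-descendants of U6, excluding U6 and U10): {U1, U4, U7, U8, U9}.
Backdoor paths from U6 to U10:
  P1: U6 <- U1 -> U2 -> U10
The empty set is not sufficient: P1 (U6 <- U1 -> U2 -> U10) has no collider blocking it and no conditioned non-collider, so it is open.
Try {U1}:
  P1: blocked at fork node U1 ∈ conditioning set.
{U1} contains no descendant of U6 and blocks every backdoor path.
No other singleton works — e.g. {U4} leaves P1 open — so {U1} is the unique smallest valid adjustment set.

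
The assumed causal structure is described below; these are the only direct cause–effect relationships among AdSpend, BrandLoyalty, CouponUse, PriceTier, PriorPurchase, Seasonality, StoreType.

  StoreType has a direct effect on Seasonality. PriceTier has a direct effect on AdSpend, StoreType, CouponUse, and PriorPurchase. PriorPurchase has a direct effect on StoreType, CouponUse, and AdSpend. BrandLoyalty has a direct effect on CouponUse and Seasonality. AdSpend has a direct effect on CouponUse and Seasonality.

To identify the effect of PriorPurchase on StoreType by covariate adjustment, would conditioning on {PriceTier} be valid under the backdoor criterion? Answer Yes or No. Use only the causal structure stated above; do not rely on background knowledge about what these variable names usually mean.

Yes

Backdoor paths from PriorPurchase to StoreType (paths whose first edge points into PriorPurchase):
  P1: PriorPurchase <- PriceTier -> StoreType
  P2: PriorPurchase <- PriceTier -> AdSpend -> CouponUse <- BrandLoyalty -> Seasonality <- StoreType
  P3: PriorPurchase <- PriceTier -> AdSpend -> Seasonality <- StoreType
  P4: PriorPurchase <- PriceTier -> CouponUse <- BrandLoyalty -> Seasonality <- StoreType
  P5: PriorPurchase <- PriceTier -> CouponUse <- AdSpend -> Seasonality <- StoreType
Condition 1 (no descendant of PriorPurchase in the set): holds — descendants of PriorPurchase are {AdSpend, CouponUse, Seasonality, StoreType}; none are in {PriceTier}.
Condition 2 (every backdoor path blocked by {PriceTier}):
  P1: blocked at fork node PriceTier ∈ conditioning set.
  P2: blocked at fork node PriceTier ∈ conditioning set.
  P3: blocked at fork node PriceTier ∈ conditioning set.
  P4: blocked at fork node PriceTier ∈ conditioning set.
  P5: blocked at fork node PriceTier ∈ conditioning set.
{PriceTier} satisfies the backdoor criterion.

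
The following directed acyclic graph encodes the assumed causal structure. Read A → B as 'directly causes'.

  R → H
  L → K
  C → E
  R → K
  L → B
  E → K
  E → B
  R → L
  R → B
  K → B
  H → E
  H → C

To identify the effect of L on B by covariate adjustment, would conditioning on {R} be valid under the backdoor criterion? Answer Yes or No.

Yes

Backdoor paths from L to B (paths whose first edge points into L):
  P1: L <- R -> H -> C -> E -> K -> B
  P2: L <- R -> H -> C -> E -> B
  P3: L <- R -> H -> E -> K -> B
  P4: L <- R -> H -> E -> B
  P5: L <- R -> K <- E -> B
  P6: L <- R -> K -> B
  P7: L <- R -> B
Condition 1 (no descendant of L in the set): holds — descendants of L are {B, K}; none are in {R}.
Condition 2 (every backdoor path blocked by {R}):
  P1: blocked at fork node R ∈ conditioning set.
  P2: blocked at fork node R ∈ conditioning set.
  P3: blocked at fork node R ∈ conditioning set.
  P4: blocked at fork node R ∈ conditioning set.
  P5: blocked at fork node R ∈ conditioning set.
  P6: blocked at fork node R ∈ conditioning set.
  P7: blocked at fork node R ∈ conditioning set.
{R} satisfies the backdoor criterion.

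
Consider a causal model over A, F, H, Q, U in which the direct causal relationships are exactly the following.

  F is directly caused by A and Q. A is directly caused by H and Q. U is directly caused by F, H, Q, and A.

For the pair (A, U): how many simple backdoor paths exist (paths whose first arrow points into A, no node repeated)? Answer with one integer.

A backdoor path from A to U is any simple undirected path whose first edge points into A (i.e. leaves A via a parent).
Parents of A: {H, Q}.
Enumerating:
  P1: A <- H -> U
  P2: A <- Q -> F -> U
  P3: A <- Q -> U
That exhausts the simple backdoor paths. Count: 3.

3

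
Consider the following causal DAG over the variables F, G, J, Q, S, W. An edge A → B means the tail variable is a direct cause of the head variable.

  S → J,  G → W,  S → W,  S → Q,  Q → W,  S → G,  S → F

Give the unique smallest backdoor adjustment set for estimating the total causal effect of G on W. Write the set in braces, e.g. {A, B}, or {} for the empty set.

Variables eligible for adjustment (non-descendants of G, excluding G and W): {F, J, Q, S}.
Backdoor paths from G to W:
  P1: G <- S -> Q -> W
  P2: G <- S -> W
The empty set is not sufficient: P1 (G <- S -> Q -> W) has no collider blocking it and no conditioned non-collider, so it is open.
Try {S}:
  P1: blocked at fork node S ∈ conditioning set.
  P2: blocked at fork node S ∈ conditioning set.
{S} contains no descendant of G and blocks every backdoor path.
No other singleton works — e.g. {Q} leaves P2 open — so {S} is the unique smallest valid adjustment set.

{S}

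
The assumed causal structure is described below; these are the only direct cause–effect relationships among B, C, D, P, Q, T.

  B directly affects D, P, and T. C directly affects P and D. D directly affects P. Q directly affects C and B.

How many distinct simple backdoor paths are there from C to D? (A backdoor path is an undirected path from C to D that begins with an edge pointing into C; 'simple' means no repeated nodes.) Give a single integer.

A backdoor path from C to D is any simple undirected path whose first edge points into C (i.e. leaves C via a parent).
Parents of C: {Q}.
Enumerating:
  P1: C <- Q -> B -> D
  P2: C <- Q -> B -> P <- D
That exhausts the simple backdoor paths. Count: 2.

2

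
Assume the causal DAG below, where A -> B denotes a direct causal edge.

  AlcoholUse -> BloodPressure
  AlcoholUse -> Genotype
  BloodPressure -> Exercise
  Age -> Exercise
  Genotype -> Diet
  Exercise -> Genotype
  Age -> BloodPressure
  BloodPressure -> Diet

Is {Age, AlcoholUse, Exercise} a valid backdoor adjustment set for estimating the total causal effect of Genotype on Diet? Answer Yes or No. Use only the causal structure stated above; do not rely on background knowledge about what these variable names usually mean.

Backdoor paths from Genotype to Diet (paths whose first edge points into Genotype):
  P1: Genotype <- AlcoholUse -> BloodPressure -> Diet
  P2: Genotype <- Exercise <- Age -> BloodPressure -> Diet
  P3: Genotype <- Exercise <- BloodPressure -> Diet
Condition 1 (no descendant of Genotype in the set): holds — descendants of Genotype are {Diet}; none are in {Age, AlcoholUse, Exercise}.
Condition 2 (every backdoor path blocked by {Age, AlcoholUse, Exercise}):
  P1: blocked at fork node AlcoholUse ∈ conditioning set.
  P2: blocked at chain node Exercise ∈ conditioning set.
  P3: blocked at chain node Exercise ∈ conditioning set.
{Age, AlcoholUse, Exercise} satisfies the backdoor criterion.

Yes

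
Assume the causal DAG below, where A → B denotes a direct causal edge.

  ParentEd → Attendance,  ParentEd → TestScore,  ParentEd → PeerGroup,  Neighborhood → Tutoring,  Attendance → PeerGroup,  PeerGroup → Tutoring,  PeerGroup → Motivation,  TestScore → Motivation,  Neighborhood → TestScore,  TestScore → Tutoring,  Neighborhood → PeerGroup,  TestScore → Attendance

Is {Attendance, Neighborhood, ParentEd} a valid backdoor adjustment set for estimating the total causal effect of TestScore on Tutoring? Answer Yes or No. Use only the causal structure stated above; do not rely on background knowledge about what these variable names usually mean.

No

Backdoor paths from TestScore to Tutoring (paths whose first edge points into TestScore):
  P1: TestScore <- ParentEd -> Attendance -> PeerGroup <- Neighborhood -> Tutoring
  P2: TestScore <- ParentEd -> Attendance -> PeerGroup -> Tutoring
  P3: TestScore <- ParentEd -> PeerGroup <- Neighborhood -> Tutoring
  P4: TestScore <- ParentEd -> PeerGroup -> Tutoring
  P5: TestScore <- Neighborhood -> PeerGroup -> Tutoring
  P6: TestScore <- Neighborhood -> Tutoring
Condition 1 (no descendant of TestScore in the set): FAILS — Attendance is a descendant of TestScore.
Condition 2 (every backdoor path blocked by {Attendance, Neighborhood, ParentEd}):
  P1: blocked at fork node ParentEd ∈ conditioning set.
  P2: blocked at fork node ParentEd ∈ conditioning set.
  P3: blocked at fork node ParentEd ∈ conditioning set.
  P4: blocked at fork node ParentEd ∈ conditioning set.
  P5: blocked at fork node Neighborhood ∈ conditioning set.
  P6: blocked at fork node Neighborhood ∈ conditioning set.
{Attendance, Neighborhood, ParentEd} does not satisfy the backdoor criterion.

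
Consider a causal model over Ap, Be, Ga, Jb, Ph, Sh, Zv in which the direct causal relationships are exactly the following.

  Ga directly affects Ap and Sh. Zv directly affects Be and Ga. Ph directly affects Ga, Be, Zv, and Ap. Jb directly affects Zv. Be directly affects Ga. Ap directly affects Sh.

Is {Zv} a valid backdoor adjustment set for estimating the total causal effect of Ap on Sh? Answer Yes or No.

Backdoor paths from Ap to Sh (paths whose first edge points into Ap):
  P1: Ap <- Ph -> Zv -> Be -> Ga -> Sh
  P2: Ap <- Ph -> Zv -> Ga -> Sh
  P3: Ap <- Ph -> Be <- Zv -> Ga -> Sh
  P4: Ap <- Ph -> Be -> Ga -> Sh
  P5: Ap <- Ph -> Ga -> Sh
  P6: Ap <- Ga -> Sh
Condition 1 (no descendant of Ap in the set): holds — descendants of Ap are {Sh}; none are in {Zv}.
Condition 2 (every backdoor path blocked by {Zv}):
  P1: blocked at chain node Zv ∈ conditioning set.
  P2: blocked at chain node Zv ∈ conditioning set.
  P3: blocked at collider Be (neither it nor any descendant is in the conditioning set).
  P4: open — no interior node is in the conditioning set.
  P5: open — no interior node is in the conditioning set.
  P6: open — no interior node is in the conditioning set.
{Zv} does not satisfy the backdoor criterion.

No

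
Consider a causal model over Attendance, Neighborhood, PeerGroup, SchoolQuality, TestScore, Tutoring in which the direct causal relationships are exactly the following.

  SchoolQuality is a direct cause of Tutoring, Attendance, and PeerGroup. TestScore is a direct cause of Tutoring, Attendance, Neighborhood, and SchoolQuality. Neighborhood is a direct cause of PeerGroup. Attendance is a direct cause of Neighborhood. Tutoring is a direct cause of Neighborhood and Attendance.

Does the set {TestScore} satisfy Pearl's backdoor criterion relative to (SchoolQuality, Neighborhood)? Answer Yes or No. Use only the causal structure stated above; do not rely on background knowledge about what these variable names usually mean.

Yes

Backdoor paths from SchoolQuality to Neighborhood (paths whose first edge points into SchoolQuality):
  P1: SchoolQuality <- TestScore -> Tutoring -> Attendance -> Neighborhood
  P2: SchoolQuality <- TestScore -> Tutoring -> Neighborhood
  P3: SchoolQuality <- TestScore -> Attendance <- Tutoring -> Neighborhood
  P4: SchoolQuality <- TestScore -> Attendance -> Neighborhood
  P5: SchoolQuality <- TestScore -> Neighborhood
Condition 1 (no descendant of SchoolQuality in the set): holds — descendants of SchoolQuality are {Attendance, Neighborhood, PeerGroup, Tutoring}; none are in {TestScore}.
Condition 2 (every backdoor path blocked by {TestScore}):
  P1: blocked at fork node TestScore ∈ conditioning set.
  P2: blocked at fork node TestScore ∈ conditioning set.
  P3: blocked at fork node TestScore ∈ conditioning set.
  P4: blocked at fork node TestScore ∈ conditioning set.
  P5: blocked at fork node TestScore ∈ conditioning set.
{TestScore} satisfies the backdoor criterion.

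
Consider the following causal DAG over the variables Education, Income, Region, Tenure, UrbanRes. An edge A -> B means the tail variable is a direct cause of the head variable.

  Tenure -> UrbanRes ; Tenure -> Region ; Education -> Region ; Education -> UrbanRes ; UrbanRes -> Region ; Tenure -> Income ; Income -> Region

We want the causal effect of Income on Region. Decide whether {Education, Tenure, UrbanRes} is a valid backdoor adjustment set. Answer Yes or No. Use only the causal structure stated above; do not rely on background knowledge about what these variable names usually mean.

Backdoor paths from Income to Region (paths whose first edge points into Income):
  P1: Income <- Tenure -> UrbanRes <- Education -> Region
  P2: Income <- Tenure -> UrbanRes -> Region
  P3: Income <- Tenure -> Region
Condition 1 (no descendant of Income in the set): holds — descendants of Income are {Region}; none are in {Education, Tenure, UrbanRes}.
Condition 2 (every backdoor path blocked by {Education, Tenure, UrbanRes}):
  P1: blocked at fork node Tenure ∈ conditioning set.
  P2: blocked at fork node Tenure ∈ conditioning set.
  P3: blocked at fork node Tenure ∈ conditioning set.
{Education, Tenure, UrbanRes} satisfies the backdoor criterion.

Yes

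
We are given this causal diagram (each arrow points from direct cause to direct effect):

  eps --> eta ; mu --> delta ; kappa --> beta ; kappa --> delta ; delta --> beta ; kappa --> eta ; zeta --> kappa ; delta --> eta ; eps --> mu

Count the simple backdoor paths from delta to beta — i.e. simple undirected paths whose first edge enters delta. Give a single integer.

2

A backdoor path from delta to beta is any simple undirected path whose first edge points into delta (i.e. leaves delta via a parent).
Parents of delta: {kappa, mu}.
Enumerating:
  P1: delta <- kappa -> beta
  P2: delta <- mu <- eps -> eta <- kappa -> beta
That exhausts the simple backdoor paths. Count: 2.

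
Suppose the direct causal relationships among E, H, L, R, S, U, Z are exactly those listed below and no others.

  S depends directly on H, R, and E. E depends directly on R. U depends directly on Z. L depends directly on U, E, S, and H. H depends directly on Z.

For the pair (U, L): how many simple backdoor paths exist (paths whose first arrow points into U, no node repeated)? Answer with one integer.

A backdoor path from U to L is any simple undirected path whose first edge points into U (i.e. leaves U via a parent).
Parents of U: {Z}.
Enumerating:
  P1: U <- Z -> H -> S <- R -> E -> L
  P2: U <- Z -> H -> S <- E -> L
  P3: U <- Z -> H -> S -> L
  P4: U <- Z -> H -> L
That exhausts the simple backdoor paths. Count: 4.

4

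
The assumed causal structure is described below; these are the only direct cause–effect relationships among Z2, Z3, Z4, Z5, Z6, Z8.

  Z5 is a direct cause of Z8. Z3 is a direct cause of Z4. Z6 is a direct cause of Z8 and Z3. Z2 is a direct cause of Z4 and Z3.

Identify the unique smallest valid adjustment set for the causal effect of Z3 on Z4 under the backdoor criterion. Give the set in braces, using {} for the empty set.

Variables eligible for adjustment (non-descendants of Z3, excluding Z3 and Z4): {Z2, Z5, Z6, Z8}.
Backdoor paths from Z3 to Z4:
  P1: Z3 <- Z2 -> Z4
The empty set is not sufficient: P1 (Z3 <- Z2 -> Z4) has no collider blocking it and no conditioned non-collider, so it is open.
Try {Z2}:
  P1: blocked at fork node Z2 ∈ conditioning set.
{Z2} contains no descendant of Z3 and blocks every backdoor path.
No other singleton works — e.g. {Z6} leaves P1 open — so {Z2} is the unique smallest valid adjustment set.

{Z2}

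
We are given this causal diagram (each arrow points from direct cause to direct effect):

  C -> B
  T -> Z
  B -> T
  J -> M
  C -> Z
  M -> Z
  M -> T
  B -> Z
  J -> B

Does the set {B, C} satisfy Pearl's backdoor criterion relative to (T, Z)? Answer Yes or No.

No

Backdoor paths from T to Z (paths whose first edge points into T):
  P1: T <- M <- J -> B <- C -> Z
  P2: T <- M <- J -> B -> Z
  P3: T <- M -> Z
  P4: T <- B <- C -> Z
  P5: T <- B <- J -> M -> Z
  P6: T <- B -> Z
Condition 1 (no descendant of T in the set): holds — descendants of T are {Z}; none are in {B, C}.
Condition 2 (every backdoor path blocked by {B, C}):
  P1: blocked at fork node C ∈ conditioning set.
  P2: blocked at chain node B ∈ conditioning set.
  P3: open — no interior node is in the conditioning set.
  P4: blocked at chain node B ∈ conditioning set.
  P5: blocked at chain node B ∈ conditioning set.
  P6: blocked at fork node B ∈ conditioning set.
{B, C} does not satisfy the backdoor criterion.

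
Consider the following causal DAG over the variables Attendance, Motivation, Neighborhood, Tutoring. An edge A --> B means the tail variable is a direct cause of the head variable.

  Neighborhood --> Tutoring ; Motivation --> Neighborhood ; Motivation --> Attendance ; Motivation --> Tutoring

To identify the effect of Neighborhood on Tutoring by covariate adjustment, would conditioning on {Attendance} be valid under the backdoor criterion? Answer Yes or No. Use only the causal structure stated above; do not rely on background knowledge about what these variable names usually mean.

Backdoor paths from Neighborhood to Tutoring (paths whose first edge points into Neighborhood):
  P1: Neighborhood <- Motivation -> Tutoring
Condition 1 (no descendant of Neighborhood in the set): holds — descendants of Neighborhood are {Tutoring}; none are in {Attendance}.
Condition 2 (every backdoor path blocked by {Attendance}):
  P1: open — no interior node is in the conditioning set.
{Attendance} does not satisfy the backdoor criterion.

No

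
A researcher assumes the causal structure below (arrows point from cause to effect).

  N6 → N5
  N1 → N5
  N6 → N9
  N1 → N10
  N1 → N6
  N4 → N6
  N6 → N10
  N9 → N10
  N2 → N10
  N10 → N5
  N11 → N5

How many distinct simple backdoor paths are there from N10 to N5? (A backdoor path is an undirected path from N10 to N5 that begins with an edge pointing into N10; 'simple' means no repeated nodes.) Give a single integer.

6

A backdoor path from N10 to N5 is any simple undirected path whose first edge points into N10 (i.e. leaves N10 via a parent).
Parents of N10: {N1, N2, N6, N9}.
Enumerating:
  P1: N10 <- N1 -> N6 -> N5
  P2: N10 <- N1 -> N5
  P3: N10 <- N6 <- N1 -> N5
  P4: N10 <- N6 -> N5
  P5: N10 <- N9 <- N6 <- N1 -> N5
  P6: N10 <- N9 <- N6 -> N5
That exhausts the simple backdoor paths. Count: 6.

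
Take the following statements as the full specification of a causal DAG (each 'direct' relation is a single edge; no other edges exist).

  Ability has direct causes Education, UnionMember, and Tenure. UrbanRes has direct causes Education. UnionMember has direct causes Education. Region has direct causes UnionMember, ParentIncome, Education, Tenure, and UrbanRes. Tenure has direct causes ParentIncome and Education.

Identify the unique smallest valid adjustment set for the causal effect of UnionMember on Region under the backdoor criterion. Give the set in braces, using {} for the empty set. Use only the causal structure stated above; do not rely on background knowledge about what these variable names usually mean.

{Education}

Variables eligible for adjustment (non-descendants of UnionMember, excluding UnionMember and Region): {Education, ParentIncome, Tenure, UrbanRes}.
Backdoor paths from UnionMember to Region:
  P1: UnionMember <- Education -> Tenure <- ParentIncome -> Region
  P2: UnionMember <- Education -> Tenure -> Region
  P3: UnionMember <- Education -> UrbanRes -> Region
  P4: UnionMember <- Education -> Ability <- Tenure <- ParentIncome -> Region
  P5: UnionMember <- Education -> Ability <- Tenure -> Region
  P6: UnionMember <- Education -> Region
The empty set is not sufficient: P2 (UnionMember <- Education -> Tenure -> Region) has no collider blocking it and no conditioned non-collider, so it is open.
Try {Education}:
  P1: blocked at fork node Education ∈ conditioning set.
  P2: blocked at fork node Education ∈ conditioning set.
  P3: blocked at fork node Education ∈ conditioning set.
  P4: blocked at fork node Education ∈ conditioning set.
  P5: blocked at fork node Education ∈ conditioning set.
  P6: blocked at fork node Education ∈ conditioning set.
{Education} contains no descendant of UnionMember and blocks every backdoor path.
No other singleton works — e.g. {ParentIncome} leaves P2 open — so {Education} is the unique smallest valid adjustment set.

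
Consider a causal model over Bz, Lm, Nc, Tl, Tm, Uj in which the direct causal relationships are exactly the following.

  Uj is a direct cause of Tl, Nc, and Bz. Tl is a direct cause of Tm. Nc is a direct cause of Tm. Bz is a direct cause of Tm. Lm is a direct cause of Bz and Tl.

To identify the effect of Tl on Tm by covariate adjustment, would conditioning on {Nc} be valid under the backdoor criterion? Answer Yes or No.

No

Backdoor paths from Tl to Tm (paths whose first edge points into Tl):
  P1: Tl <- Uj -> Nc -> Tm
  P2: Tl <- Uj -> Bz -> Tm
  P3: Tl <- Lm -> Bz <- Uj -> Nc -> Tm
  P4: Tl <- Lm -> Bz -> Tm
Condition 1 (no descendant of Tl in the set): holds — descendants of Tl are {Tm}; none are in {Nc}.
Condition 2 (every backdoor path blocked by {Nc}):
  P1: blocked at chain node Nc ∈ conditioning set.
  P2: open — no interior node is in the conditioning set.
  P3: blocked at collider Bz (neither it nor any descendant is in the conditioning set).
  P4: open — no interior node is in the conditioning set.
{Nc} does not satisfy the backdoor criterion.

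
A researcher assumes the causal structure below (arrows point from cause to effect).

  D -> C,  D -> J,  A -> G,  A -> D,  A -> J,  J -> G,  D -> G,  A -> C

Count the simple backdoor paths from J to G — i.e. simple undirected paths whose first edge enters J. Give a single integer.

A backdoor path from J to G is any simple undirected path whose first edge points into J (i.e. leaves J via a parent).
Parents of J: {A, D}.
Enumerating:
  P1: J <- A -> D -> G
  P2: J <- A -> G
  P3: J <- A -> C <- D -> G
  P4: J <- D <- A -> G
  P5: J <- D -> G
  P6: J <- D -> C <- A -> G
That exhausts the simple backdoor paths. Count: 6.

6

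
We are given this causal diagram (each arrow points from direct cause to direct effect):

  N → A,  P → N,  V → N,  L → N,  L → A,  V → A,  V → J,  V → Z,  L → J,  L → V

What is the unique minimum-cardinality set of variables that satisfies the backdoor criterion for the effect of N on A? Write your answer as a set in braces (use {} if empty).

Variables eligible for adjustment (non-descendants of N, excluding N and A): {J, L, P, V, Z}.
Backdoor paths from N to A:
  P1: N <- L -> V -> A
  P2: N <- L -> J <- V -> A
  P3: N <- L -> A
  P4: N <- V <- L -> A
  P5: N <- V -> J <- L -> A
  P6: N <- V -> A
The empty set is not sufficient: P1 (N <- L -> V -> A) has no collider blocking it and no conditioned non-collider, so it is open.
Try {L, V}:
  P1: blocked at fork node L ∈ conditioning set.
  P2: blocked at fork node L ∈ conditioning set.
  P3: blocked at fork node L ∈ conditioning set.
  P4: blocked at chain node V ∈ conditioning set.
  P5: blocked at fork node V ∈ conditioning set.
  P6: blocked at fork node V ∈ conditioning set.
{L, V} contains no descendant of N and blocks every backdoor path.
Every element of {L, V} is needed (dropping L leaves P3 open; dropping V leaves P6 open), so no proper subset is valid.
Among all size-2 subsets of the eligible variables, only {L, V} blocks every backdoor path, so it is the unique smallest valid adjustment set.

{L, V}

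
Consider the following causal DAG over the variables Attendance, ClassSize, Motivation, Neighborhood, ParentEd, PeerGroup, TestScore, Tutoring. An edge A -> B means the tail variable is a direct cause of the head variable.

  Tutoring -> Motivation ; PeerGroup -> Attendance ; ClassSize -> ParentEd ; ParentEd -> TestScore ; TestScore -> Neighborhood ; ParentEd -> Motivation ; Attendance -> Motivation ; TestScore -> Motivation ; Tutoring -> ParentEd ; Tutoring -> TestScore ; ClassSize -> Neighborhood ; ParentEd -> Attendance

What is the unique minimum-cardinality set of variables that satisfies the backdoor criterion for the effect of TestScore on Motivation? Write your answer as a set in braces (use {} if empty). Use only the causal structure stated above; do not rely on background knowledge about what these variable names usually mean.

Variables eligible for adjustment (non-descendants of TestScore, excluding TestScore and Motivation): {Attendance, ClassSize, ParentEd, PeerGroup, Tutoring}.
Backdoor paths from TestScore to Motivation:
  P1: TestScore <- Tutoring -> ParentEd -> Attendance -> Motivation
  P2: TestScore <- Tutoring -> ParentEd -> Motivation
  P3: TestScore <- Tutoring -> Motivation
  P4: TestScore <- ParentEd <- Tutoring -> Motivation
  P5: TestScore <- ParentEd -> Attendance -> Motivation
  P6: TestScore <- ParentEd -> Motivation
The empty set is not sufficient: P1 (TestScore <- Tutoring -> ParentEd -> Attendance -> Motivation) has no collider blocking it and no conditioned non-collider, so it is open.
Try {ParentEd, Tutoring}:
  P1: blocked at fork node Tutoring ∈ conditioning set.
  P2: blocked at fork node Tutoring ∈ conditioning set.
  P3: blocked at fork node Tutoring ∈ conditioning set.
  P4: blocked at chain node ParentEd ∈ conditioning set.
  P5: blocked at fork node ParentEd ∈ conditioning set.
  P6: blocked at fork node ParentEd ∈ conditioning set.
{ParentEd, Tutoring} contains no descendant of TestScore and blocks every backdoor path.
Every element of {ParentEd, Tutoring} is needed (dropping ParentEd leaves P5 open; dropping Tutoring leaves P3 open), so no proper subset is valid.
Among all size-2 subsets of the eligible variables, only {ParentEd, Tutoring} blocks every backdoor path, so it is the unique smallest valid adjustment set.

{ParentEd, Tutoring}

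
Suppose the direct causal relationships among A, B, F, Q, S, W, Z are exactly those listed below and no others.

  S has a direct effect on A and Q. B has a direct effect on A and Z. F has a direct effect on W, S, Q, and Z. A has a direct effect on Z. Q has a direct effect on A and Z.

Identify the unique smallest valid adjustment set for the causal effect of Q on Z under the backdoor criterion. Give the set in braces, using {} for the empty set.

Variables eligible for adjustment (non-descendants of Q, excluding Q and Z): {B, F, S, W}.
Backdoor paths from Q to Z:
  P1: Q <- F -> S -> A <- B -> Z
  P2: Q <- F -> S -> A -> Z
  P3: Q <- F -> Z
  P4: Q <- S <- F -> Z
  P5: Q <- S -> A <- B -> Z
  P6: Q <- S -> A -> Z
The empty set is not sufficient: P2 (Q <- F -> S -> A -> Z) has no collider blocking it and no conditioned non-collider, so it is open.
Try {F, S}:
  P1: blocked at fork node F ∈ conditioning set.
  P2: blocked at fork node F ∈ conditioning set.
  P3: blocked at fork node F ∈ conditioning set.
  P4: blocked at chain node S ∈ conditioning set.
  P5: blocked at fork node S ∈ conditioning set.
  P6: blocked at fork node S ∈ conditioning set.
{F, S} contains no descendant of Q and blocks every backdoor path.
Every element of {F, S} is needed (dropping F leaves P3 open; dropping S leaves P6 open), so no proper subset is valid.
Among all size-2 subsets of the eligible variables, only {F, S} blocks every backdoor path, so it is the unique smallest valid adjustment set.

{F, S}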